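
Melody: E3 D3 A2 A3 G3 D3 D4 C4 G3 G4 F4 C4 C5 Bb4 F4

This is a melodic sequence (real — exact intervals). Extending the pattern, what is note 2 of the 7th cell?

Grouping in 3s, the 2nd note of each cell is D3, G3, C4, F4, Bb4.
Carrying that up a 4th forward: Eb5 → Ab5.

Ab5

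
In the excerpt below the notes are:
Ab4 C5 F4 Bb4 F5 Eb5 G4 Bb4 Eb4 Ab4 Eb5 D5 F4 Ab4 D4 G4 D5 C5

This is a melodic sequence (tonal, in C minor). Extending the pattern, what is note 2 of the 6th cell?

The unit is 6 notes. Position-2 pitches of the 3 shown cells: C5, Bb4, Ab4.
Each moves down a 2nd. Continuing: G4 → F4 → Eb4.

Eb4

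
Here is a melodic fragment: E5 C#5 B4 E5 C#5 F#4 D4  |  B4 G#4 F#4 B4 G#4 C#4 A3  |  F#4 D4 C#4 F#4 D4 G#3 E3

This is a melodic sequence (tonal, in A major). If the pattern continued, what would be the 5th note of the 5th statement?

Grouping in 7s, the 5th note of each cell is C#5, G#4, D4.
Extending down a 4th: A3 → E3.

E3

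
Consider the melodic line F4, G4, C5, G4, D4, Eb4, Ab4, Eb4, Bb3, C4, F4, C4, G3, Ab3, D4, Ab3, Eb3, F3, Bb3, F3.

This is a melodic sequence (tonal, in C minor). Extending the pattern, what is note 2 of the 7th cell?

The unit is 4 notes. Position-2 pitches of the 5 shown cells: G4, Eb4, C4, Ab3, F3.
Extending down a 3rd: D3 → Bb2.

Bb2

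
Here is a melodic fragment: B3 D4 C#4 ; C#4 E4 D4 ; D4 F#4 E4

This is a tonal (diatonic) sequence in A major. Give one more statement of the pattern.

E4 G#4 F#4

The 3-note cells begin on B3, C#4, D4 — each up a 2nd from the last.
Statement 4 starts on E4 and keeps the same diatonic contour: E4 G#4 F#4.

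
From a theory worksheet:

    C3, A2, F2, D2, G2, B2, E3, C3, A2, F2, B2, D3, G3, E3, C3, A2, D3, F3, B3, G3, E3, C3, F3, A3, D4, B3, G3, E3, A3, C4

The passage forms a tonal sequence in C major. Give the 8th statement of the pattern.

C5 A4 F4 D4 G4 B4

Taking 6-note groups, the heads are C3, E3, G3, B3, D4: the pattern moves up a 3rd.
Carrying on: F4 → A4 → C5.
So cell 8 is C5 A4 F4 D4 G4 B4.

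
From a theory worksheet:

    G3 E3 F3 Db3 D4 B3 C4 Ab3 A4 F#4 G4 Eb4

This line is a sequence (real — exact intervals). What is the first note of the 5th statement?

B5

Taking 4-note groups, the heads are G3, D4, A4: the pattern moves up a 5th.
Continuing: E5 → B5. Statement 5 starts on B5.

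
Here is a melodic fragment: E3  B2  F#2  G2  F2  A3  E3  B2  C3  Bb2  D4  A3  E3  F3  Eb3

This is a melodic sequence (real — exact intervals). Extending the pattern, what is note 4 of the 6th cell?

The unit is 5 notes. Position-4 pitches of the 3 shown cells: G2, C3, F3.
Each moves up a 4th. Continuing: Bb3 → Eb4 → Ab4.

Ab4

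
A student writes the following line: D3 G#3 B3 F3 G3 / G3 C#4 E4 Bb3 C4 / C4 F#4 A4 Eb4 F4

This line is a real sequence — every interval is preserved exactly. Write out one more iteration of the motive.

F4 B4 D5 Ab4 Bb4

The 5-note cells begin on D3, G3, C4 — each up a 4th from the last.
From F4 the exact shape gives F4 B4 D5 Ab4 Bb4.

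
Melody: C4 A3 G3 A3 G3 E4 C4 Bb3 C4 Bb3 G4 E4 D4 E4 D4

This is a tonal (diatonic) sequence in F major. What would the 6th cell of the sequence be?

The 5-note cells begin on C4, E4, G4 — each up a 3rd from the last.
Continuing the starts: Bb4 → D5 → F5.
Statement 6 starts on F5 and keeps the same diatonic contour: F5 D5 C5 D5 C5.

F5 D5 C5 D5 C5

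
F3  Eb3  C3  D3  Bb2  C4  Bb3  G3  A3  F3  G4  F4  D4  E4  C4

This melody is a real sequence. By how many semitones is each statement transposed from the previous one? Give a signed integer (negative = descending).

7

The 5-note cells begin on F3, C4, G4 — each up a 5th from the last.
F3 to C4 spans +7 semitones.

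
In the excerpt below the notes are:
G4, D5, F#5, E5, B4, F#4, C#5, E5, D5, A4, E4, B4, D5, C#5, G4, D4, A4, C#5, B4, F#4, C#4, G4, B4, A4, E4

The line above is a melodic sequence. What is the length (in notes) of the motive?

5

25 notes total. Splitting into 5 groups of 5:
G4 D5 F#5 E5 B4 | F#4 C#5 E5 D5 A4 | E4 B4 D5 C#5 G4 | D4 A4 C#5 B4 F#4 | C#4 G4 B4 A4 E4
Every group is a transposition down a 2nd of the one before; no shorter unit works.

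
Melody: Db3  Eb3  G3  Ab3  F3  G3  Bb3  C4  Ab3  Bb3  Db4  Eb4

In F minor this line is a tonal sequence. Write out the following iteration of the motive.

The 4-note cells begin on Db3, F3, Ab3 — each up a 3rd from the last.
So cell 4 is C4 Db4 F4 G4.

C4 Db4 F4 G4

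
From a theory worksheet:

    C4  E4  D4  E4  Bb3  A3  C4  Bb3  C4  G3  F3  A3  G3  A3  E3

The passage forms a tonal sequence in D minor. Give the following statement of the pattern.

D3 F3 E3 F3 C3

Taking 5-note groups, the heads are C4, A3, F3: the pattern moves down a 3rd.
So cell 4 is D3 F3 E3 F3 C3.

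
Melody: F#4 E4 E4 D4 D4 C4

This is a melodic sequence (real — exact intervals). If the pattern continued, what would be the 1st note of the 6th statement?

Ab3

The unit is 2 notes. Position-1 pitches of the 3 shown cells: F#4, E4, D4.
Carrying that down a 2nd forward: C4 → Bb3 → Ab3.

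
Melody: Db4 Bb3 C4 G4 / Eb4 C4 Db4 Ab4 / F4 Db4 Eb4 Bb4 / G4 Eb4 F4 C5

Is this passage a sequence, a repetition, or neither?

Each 4-note cell is the previous one transposed up a 2nd.

sequence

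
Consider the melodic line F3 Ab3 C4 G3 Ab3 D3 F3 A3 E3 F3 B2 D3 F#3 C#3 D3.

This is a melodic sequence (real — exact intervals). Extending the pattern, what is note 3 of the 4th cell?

Grouping in 5s, the 3rd note of each cell is C4, A3, F#3.
From F#3, down a 3rd gives D#3.

D#3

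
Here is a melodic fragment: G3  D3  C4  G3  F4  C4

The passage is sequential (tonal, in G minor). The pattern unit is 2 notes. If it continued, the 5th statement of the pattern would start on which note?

With a 2-note motive the entries are G3, C4, F4, each up a 4th from the previous.
Continuing: Bb4 → Eb5. Statement 5 starts on Eb5.

Eb5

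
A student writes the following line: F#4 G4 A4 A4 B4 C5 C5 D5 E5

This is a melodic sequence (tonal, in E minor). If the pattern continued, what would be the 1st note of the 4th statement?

With 3-note cells, note 1 of each statement runs F#4, A4, C5.
Each moves up a 3rd; the next is E5.

E5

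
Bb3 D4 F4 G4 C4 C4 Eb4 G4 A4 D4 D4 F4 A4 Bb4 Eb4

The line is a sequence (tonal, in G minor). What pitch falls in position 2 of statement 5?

A4

Grouping in 5s, the 2nd note of each cell is D4, Eb4, F4.
Extending up a 2nd: G4 → A4.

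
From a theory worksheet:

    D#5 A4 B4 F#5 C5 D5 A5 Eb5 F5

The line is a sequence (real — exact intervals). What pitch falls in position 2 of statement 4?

Gb5

Grouping in 3s, the 2nd note of each cell is A4, C5, Eb5.
From Eb5, up a 3rd gives Gb5.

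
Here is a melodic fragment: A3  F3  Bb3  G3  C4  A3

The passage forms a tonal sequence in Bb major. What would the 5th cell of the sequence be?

Eb4 C4

Unit = 2 notes; the statements start on A3, Bb3, C4, moving up a 2nd each time.
Continuing the starts: D4 → Eb4.
Statement 5 starts on Eb4 and keeps the same diatonic contour: Eb4 C4.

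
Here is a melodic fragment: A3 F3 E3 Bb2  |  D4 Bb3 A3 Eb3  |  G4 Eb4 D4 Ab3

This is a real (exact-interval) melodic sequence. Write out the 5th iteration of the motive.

The 4-note cells begin on A3, D4, G4 — each up a 4th from the last.
Carrying on: C5 → F5.
So cell 5 is F5 Db5 C5 Gb4.

F5 Db5 C5 Gb4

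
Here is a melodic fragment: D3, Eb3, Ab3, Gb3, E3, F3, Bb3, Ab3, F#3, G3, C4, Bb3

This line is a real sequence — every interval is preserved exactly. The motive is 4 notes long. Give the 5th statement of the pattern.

A#3 B3 E4 D4

The 4-note cells begin on D3, E3, F#3 — each up a 2nd from the last.
Continuing the starts: G#3 → A#3.
So cell 5 is A#3 B3 E4 D4.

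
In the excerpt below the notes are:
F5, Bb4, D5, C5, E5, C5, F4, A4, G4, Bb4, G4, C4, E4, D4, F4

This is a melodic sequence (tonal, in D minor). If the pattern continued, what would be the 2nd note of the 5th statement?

D3

The unit is 5 notes. Position-2 pitches of the 3 shown cells: Bb4, F4, C4.
Each moves down a 4th. Continuing: G3 → D3.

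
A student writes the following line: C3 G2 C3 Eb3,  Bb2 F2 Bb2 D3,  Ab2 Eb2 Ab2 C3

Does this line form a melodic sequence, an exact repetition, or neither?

sequence

Each 4-note cell is the previous one transposed down a 2nd.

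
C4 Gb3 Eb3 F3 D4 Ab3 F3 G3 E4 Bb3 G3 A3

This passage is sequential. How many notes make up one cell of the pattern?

4

There are 12 notes; a 4-note unit gives 3 cells:
C4 Gb3 Eb3 F3 | D4 Ab3 F3 G3 | E4 Bb3 G3 A3
Every group is a transposition up a 2nd of the one before; no shorter unit works.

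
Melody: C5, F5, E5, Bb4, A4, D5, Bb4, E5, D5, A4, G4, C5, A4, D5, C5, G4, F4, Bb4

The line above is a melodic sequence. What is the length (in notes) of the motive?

6

Try groups of 6 (3 cells in 18 notes):
C5 F5 E5 Bb4 A4 D5 | Bb4 E5 D5 A4 G4 C5 | A4 D5 C5 G4 F4 Bb4
Each cell is the previous one down a 2nd — so the unit is 6 notes.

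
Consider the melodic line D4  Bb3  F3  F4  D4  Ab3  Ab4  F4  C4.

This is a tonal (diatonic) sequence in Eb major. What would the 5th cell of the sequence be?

Unit = 3 notes; the statements start on D4, F4, Ab4, moving up a 3rd each time.
Continuing the starts: C5 → Eb5.
So cell 5 is Eb5 C5 G4.

Eb5 C5 G4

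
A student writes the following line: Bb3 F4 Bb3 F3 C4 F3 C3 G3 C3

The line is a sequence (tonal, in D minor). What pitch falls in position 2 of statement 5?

A2

Grouping in 3s, the 2nd note of each cell is F4, C4, G3.
Carrying that down a 4th forward: D3 → A2.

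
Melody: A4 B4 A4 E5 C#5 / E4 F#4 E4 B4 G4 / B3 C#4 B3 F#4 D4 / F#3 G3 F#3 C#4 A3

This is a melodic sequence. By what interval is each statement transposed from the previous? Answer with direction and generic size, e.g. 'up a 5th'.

down a 4th

The 5-note cells begin on A4, E4, B3, F#3 — each down a 4th from the last.
From A4 to E4: down a 4th.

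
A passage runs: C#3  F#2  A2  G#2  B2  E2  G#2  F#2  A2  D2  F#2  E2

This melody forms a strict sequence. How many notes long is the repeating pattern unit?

12 notes total. Splitting into 3 groups of 4:
C#3 F#2 A2 G#2 | B2 E2 G#2 F#2 | A2 D2 F#2 E2
Each cell is the previous one down a 2nd — so the unit is 4 notes.

4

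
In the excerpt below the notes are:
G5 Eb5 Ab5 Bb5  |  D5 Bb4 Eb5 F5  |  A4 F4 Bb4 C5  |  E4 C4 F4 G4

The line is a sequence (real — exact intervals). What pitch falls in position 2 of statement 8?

E2

With 4-note cells, note 2 of each statement runs Eb5, Bb4, F4, C4.
Carrying that down a 4th forward: G3 → D3 → A2 → E2.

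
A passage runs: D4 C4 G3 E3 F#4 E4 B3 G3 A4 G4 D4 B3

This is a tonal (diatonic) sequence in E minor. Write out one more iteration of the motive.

Taking 4-note groups, the heads are D4, F#4, A4: the pattern moves up a 3rd.
So cell 4 is C5 B4 F#4 D4.

C5 B4 F#4 D4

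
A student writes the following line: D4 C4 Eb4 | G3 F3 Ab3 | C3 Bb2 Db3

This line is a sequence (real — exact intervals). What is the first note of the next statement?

F2

Unit = 3 notes; the statements start on D4, G3, C3, moving down a 5th each time.
The next head, down a 5th from C3, is F2.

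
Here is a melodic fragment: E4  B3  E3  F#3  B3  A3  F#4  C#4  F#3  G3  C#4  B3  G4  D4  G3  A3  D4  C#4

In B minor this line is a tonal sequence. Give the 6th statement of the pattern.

Taking 6-note groups, the heads are E4, F#4, G4: the pattern moves up a 2nd.
Extending up a 2nd: A4 → B4 → C#5.
From C#5 the diatonic shape gives C#5 G4 C#4 D4 G4 F#4.

C#5 G4 C#4 D4 G4 F#4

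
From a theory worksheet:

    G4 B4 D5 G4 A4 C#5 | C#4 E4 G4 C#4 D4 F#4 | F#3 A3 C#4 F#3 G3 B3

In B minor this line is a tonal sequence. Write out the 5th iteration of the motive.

Taking 6-note groups, the heads are G4, C#4, F#3: the pattern moves down a 5th.
Carrying on: B2 → E2.
From E2 the diatonic shape gives E2 G2 B2 E2 F#2 A2.

E2 G2 B2 E2 F#2 A2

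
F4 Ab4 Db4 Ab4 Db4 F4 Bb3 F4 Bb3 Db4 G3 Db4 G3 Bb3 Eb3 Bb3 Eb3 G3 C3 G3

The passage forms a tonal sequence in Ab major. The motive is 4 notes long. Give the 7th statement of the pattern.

Unit = 4 notes; the statements start on F4, Db4, Bb3, G3, Eb3, moving down a 3rd each time.
Continuing the starts: C3 → Ab2.
Statement 7 starts on Ab2 and keeps the same diatonic contour: Ab2 C3 F2 C3.

Ab2 C3 F2 C3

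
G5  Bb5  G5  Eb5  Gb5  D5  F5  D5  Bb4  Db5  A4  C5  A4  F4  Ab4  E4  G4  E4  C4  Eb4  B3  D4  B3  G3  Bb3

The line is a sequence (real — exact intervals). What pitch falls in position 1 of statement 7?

With 5-note cells, note 1 of each statement runs G5, D5, A4, E4, B3.
Extending down a 4th: F#3 → C#3.

C#3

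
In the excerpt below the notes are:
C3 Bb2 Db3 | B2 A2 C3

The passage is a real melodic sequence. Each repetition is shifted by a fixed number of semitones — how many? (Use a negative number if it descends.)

Taking 3-note groups, the heads are C3, B2: the pattern moves down a 2nd.
C3 to B2 spans -1 semitones.

-1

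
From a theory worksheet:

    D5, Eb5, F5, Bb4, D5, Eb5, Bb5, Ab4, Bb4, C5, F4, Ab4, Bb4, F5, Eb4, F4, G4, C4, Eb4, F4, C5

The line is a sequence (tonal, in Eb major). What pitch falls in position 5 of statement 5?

With 7-note cells, note 5 of each statement runs D5, Ab4, Eb4.
Each moves down a 4th. Continuing: Bb3 → F3.

F3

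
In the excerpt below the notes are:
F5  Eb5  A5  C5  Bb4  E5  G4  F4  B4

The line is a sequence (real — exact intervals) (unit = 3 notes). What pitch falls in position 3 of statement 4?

F#4

The unit is 3 notes. Position-3 pitches of the 3 shown cells: A5, E5, B4.
One more down a 4th gives F#4.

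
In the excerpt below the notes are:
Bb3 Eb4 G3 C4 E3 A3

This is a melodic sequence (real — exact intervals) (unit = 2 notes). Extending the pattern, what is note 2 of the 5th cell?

The unit is 2 notes. Position-2 pitches of the 3 shown cells: Eb4, C4, A3.
Carrying that down a 3rd forward: F#3 → D#3.

D#3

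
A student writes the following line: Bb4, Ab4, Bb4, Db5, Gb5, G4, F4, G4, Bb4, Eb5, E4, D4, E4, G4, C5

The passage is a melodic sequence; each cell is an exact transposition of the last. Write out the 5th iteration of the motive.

A#3 G#3 A#3 C#4 F#4

With a 5-note motive the entries are Bb4, G4, E4, each down a 3rd from the previous.
Carrying on: C#4 → A#3.
Statement 5 starts on A#3 and keeps the same exact contour: A#3 G#3 A#3 C#4 F#4.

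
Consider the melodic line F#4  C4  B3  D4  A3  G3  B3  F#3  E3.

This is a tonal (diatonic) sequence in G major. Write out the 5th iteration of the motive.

Taking 3-note groups, the heads are F#4, D4, B3: the pattern moves down a 3rd.
Continuing the starts: G3 → E3.
From E3 the diatonic shape gives E3 B2 A2.

E3 B2 A2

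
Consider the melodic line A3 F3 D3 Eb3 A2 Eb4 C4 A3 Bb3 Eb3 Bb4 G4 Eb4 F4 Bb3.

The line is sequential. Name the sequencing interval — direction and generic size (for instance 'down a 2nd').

With a 5-note motive the entries are A3, Eb4, Bb4, each up a 5th from the previous.
A3 to Eb4 is up a 5th.

up a 5th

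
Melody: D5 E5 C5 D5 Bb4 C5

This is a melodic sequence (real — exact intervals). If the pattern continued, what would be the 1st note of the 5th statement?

With 2-note cells, note 1 of each statement runs D5, C5, Bb4.
Each moves down a 2nd. Continuing: Ab4 → Gb4.

Gb4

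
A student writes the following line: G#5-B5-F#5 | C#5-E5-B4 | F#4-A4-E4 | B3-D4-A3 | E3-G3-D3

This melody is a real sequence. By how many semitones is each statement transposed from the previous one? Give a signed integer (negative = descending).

-7

Taking 3-note groups, the heads are G#5, C#5, F#4, B3, E3: the pattern moves down a 5th.
G#5→C#5 is 73 − 80 = -7 semitones.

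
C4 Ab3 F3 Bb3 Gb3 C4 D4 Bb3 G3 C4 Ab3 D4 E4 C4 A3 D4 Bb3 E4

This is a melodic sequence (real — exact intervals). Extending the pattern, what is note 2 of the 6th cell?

F#4

Grouping in 6s, the 2nd note of each cell is Ab3, Bb3, C4.
Each moves up a 2nd. Continuing: D4 → E4 → F#4.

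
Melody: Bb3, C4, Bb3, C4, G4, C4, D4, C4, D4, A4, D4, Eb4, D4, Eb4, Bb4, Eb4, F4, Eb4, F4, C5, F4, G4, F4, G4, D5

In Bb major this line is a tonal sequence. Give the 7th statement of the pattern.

Unit = 5 notes; the statements start on Bb3, C4, D4, Eb4, F4, moving up a 2nd each time.
Extending up a 2nd: G4 → A4.
From A4 the diatonic shape gives A4 Bb4 A4 Bb4 F5.

A4 Bb4 A4 Bb4 F5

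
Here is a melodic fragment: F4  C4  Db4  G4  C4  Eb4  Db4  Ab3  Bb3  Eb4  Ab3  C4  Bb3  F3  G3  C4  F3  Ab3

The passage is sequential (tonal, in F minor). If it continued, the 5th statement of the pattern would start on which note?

Unit = 6 notes; the statements start on F4, Db4, Bb3, moving down a 3rd each time.
Extending the heads down a 3rd: G3 → Eb3.

Eb3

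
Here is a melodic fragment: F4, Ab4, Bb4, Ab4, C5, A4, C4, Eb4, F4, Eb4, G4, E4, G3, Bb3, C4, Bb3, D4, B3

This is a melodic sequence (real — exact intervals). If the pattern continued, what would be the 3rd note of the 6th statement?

A2

The unit is 6 notes. Position-3 pitches of the 3 shown cells: Bb4, F4, C4.
Carrying that down a 4th forward: G3 → D3 → A2.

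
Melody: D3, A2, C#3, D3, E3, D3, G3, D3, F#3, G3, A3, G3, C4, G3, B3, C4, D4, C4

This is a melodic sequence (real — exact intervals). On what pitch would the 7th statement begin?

Taking 6-note groups, the heads are D3, G3, C4: the pattern moves up a 4th.
Extending the heads up a 4th: F4 → Bb4 → Eb5 → Ab5.

Ab5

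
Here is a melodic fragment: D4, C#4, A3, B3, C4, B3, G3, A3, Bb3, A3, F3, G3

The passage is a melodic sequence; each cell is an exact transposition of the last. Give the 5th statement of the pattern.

The 4-note cells begin on D4, C4, Bb3 — each down a 2nd from the last.
Extending down a 2nd: Ab3 → Gb3.
So cell 5 is Gb3 F3 Db3 Eb3.

Gb3 F3 Db3 Eb3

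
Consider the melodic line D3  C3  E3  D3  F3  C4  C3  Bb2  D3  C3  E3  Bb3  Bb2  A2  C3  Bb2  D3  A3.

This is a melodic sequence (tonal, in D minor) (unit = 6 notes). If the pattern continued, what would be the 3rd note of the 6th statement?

Grouping in 6s, the 3rd note of each cell is E3, D3, C3.
Carrying that down a 2nd forward: Bb2 → A2 → G2.

G2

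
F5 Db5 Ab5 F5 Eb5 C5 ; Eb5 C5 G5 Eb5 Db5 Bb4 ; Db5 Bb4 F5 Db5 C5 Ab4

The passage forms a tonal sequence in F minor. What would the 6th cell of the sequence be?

Ab4 F4 C5 Ab4 G4 Eb4

Taking 6-note groups, the heads are F5, Eb5, Db5: the pattern moves down a 2nd.
Extending down a 2nd: C5 → Bb4 → Ab4.
From Ab4 the diatonic shape gives Ab4 F4 C5 Ab4 G4 Eb4.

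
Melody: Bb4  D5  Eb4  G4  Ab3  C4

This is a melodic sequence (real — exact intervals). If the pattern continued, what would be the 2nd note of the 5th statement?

Bb2

Grouping in 2s, the 2nd note of each cell is D5, G4, C4.
Extending down a 5th: F3 → Bb2.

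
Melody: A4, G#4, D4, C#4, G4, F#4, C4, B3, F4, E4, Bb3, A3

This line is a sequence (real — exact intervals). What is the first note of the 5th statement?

With a 4-note motive the entries are A4, G4, F4, each down a 2nd from the previous.
Continuing: Eb4 → Db4. Statement 5 starts on Db4.

Db4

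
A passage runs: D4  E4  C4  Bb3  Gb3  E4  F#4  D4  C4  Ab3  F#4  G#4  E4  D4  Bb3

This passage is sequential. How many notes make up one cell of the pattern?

5

There are 15 notes; a 5-note unit gives 3 cells:
D4 E4 C4 Bb3 Gb3 | E4 F#4 D4 C4 Ab3 | F#4 G#4 E4 D4 Bb3
Each cell is the previous one up a 2nd — so the unit is 5 notes.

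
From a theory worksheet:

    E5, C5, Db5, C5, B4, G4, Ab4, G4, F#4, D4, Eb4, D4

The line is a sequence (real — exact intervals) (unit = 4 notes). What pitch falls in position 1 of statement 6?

D#3

The unit is 4 notes. Position-1 pitches of the 3 shown cells: E5, B4, F#4.
Extending down a 4th: C#4 → G#3 → D#3.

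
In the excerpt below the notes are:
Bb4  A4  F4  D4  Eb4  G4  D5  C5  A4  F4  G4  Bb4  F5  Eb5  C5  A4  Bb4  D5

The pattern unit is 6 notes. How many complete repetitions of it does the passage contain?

18 notes in groups of 6 gives 18/6 = 3 statements.
Starts: Bb4, D5, F5 — each up a 3rd.

3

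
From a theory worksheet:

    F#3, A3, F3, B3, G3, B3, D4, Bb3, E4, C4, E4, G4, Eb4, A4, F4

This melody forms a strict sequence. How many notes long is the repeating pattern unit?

Try groups of 5 (3 cells in 15 notes):
F#3 A3 F3 B3 G3 | B3 D4 Bb3 E4 C4 | E4 G4 Eb4 A4 F4
That's a consistent up a 4th shift per cell, and no other grouping gives one.

5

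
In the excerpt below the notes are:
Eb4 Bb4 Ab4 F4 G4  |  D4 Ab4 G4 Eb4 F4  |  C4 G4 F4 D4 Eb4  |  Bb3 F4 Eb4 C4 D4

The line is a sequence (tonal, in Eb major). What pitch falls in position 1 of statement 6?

With 5-note cells, note 1 of each statement runs Eb4, D4, C4, Bb3.
Each moves down a 2nd. Continuing: Ab3 → G3.

G3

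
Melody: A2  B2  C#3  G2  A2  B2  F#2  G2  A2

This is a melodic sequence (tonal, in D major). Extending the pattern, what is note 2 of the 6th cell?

The unit is 3 notes. Position-2 pitches of the 3 shown cells: B2, A2, G2.
Extending down a 2nd: F#2 → E2 → D2.

D2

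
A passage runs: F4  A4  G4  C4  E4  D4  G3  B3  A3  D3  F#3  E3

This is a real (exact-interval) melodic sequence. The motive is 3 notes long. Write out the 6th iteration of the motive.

E2 G#2 F#2

Taking 3-note groups, the heads are F4, C4, G3, D3: the pattern moves down a 4th.
Carrying on: A2 → E2.
From E2 the exact shape gives E2 G#2 F#2.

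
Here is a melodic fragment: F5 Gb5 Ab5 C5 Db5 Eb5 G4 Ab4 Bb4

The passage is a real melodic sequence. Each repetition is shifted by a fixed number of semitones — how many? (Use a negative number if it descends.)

With a 3-note motive the entries are F5, C5, G4, each down a 4th from the previous.
Counting half-steps from F5 to C5: -5.

-5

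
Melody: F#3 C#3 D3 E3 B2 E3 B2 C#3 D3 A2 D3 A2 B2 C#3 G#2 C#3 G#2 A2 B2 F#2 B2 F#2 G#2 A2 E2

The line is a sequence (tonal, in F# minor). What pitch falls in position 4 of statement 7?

F#2

With 5-note cells, note 4 of each statement runs E3, D3, C#3, B2, A2.
Extending down a 2nd: G#2 → F#2.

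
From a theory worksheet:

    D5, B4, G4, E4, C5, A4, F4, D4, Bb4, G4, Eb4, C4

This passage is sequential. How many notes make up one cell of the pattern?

12 notes total. Splitting into 3 groups of 4:
D5 B4 G4 E4 | C5 A4 F4 D4 | Bb4 G4 Eb4 C4
That's a consistent down a 2nd shift per cell, and no other grouping gives one.

4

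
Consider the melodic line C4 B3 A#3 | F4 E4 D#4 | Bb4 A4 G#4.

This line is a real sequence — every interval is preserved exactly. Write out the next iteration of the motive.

Eb5 D5 C#5

The 3-note cells begin on C4, F4, Bb4 — each up a 4th from the last.
So cell 4 is Eb5 D5 C#5.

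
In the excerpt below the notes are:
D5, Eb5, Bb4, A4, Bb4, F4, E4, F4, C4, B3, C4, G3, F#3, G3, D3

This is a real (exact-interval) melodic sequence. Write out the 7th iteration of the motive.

G#2 A2 E2

With a 3-note motive the entries are D5, A4, E4, B3, F#3, each down a 4th from the previous.
Carrying on: C#3 → G#2.
From G#2 the exact shape gives G#2 A2 E2.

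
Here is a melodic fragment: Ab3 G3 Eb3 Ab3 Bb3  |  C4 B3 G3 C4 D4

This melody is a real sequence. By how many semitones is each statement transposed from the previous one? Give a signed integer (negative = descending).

With a 5-note motive the entries are Ab3, C4, each up a 3rd from the previous.
Counting half-steps from Ab3 to C4: 4.

4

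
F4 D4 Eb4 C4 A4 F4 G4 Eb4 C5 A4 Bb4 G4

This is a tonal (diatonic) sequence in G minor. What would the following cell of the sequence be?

Unit = 4 notes; the statements start on F4, A4, C5, moving up a 3rd each time.
Statement 4 starts on Eb5 and keeps the same diatonic contour: Eb5 C5 D5 Bb4.

Eb5 C5 D5 Bb4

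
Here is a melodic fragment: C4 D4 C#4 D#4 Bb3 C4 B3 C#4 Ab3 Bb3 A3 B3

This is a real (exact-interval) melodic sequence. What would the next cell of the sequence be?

Gb3 Ab3 G3 A3

The 4-note cells begin on C4, Bb3, Ab3 — each down a 2nd from the last.
From Gb3 the exact shape gives Gb3 Ab3 G3 A3.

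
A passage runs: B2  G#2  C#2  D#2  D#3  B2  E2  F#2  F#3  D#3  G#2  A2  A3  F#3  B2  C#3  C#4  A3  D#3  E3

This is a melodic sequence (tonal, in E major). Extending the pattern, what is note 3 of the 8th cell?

The unit is 4 notes. Position-3 pitches of the 5 shown cells: C#2, E2, G#2, B2, D#3.
Carrying that up a 3rd forward: F#3 → A3 → C#4.

C#4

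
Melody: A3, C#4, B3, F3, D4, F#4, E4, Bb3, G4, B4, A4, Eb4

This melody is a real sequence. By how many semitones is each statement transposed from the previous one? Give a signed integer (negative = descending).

5

With a 4-note motive the entries are A3, D4, G4, each up a 4th from the previous.
Counting half-steps from A3 to D4: 5.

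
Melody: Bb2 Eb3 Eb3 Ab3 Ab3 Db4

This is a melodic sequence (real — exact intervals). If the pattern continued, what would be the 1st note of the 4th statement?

Db4

Grouping in 2s, the 1st note of each cell is Bb2, Eb3, Ab3.
Each moves up a 4th; the next is Db4.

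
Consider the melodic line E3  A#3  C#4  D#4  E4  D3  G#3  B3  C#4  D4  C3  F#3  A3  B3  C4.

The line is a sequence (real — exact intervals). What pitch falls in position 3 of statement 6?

The unit is 5 notes. Position-3 pitches of the 3 shown cells: C#4, B3, A3.
Carrying that down a 2nd forward: G3 → F3 → Eb3.

Eb3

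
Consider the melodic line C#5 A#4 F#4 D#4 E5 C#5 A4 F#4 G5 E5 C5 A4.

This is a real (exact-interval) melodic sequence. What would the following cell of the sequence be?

Bb5 G5 Eb5 C5

The 4-note cells begin on C#5, E5, G5 — each up a 3rd from the last.
From Bb5 the exact shape gives Bb5 G5 Eb5 C5.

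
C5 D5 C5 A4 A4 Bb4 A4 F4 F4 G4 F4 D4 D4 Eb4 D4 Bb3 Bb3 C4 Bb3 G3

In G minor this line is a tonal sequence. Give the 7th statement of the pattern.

With a 4-note motive the entries are C5, A4, F4, D4, Bb3, each down a 3rd from the previous.
Carrying on: G3 → Eb3.
Statement 7 starts on Eb3 and keeps the same diatonic contour: Eb3 F3 Eb3 C3.

Eb3 F3 Eb3 C3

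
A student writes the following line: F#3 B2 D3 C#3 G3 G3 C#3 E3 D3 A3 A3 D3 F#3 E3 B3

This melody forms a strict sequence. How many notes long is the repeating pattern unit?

15 notes total. Splitting into 3 groups of 5:
F#3 B2 D3 C#3 G3 | G3 C#3 E3 D3 A3 | A3 D3 F#3 E3 B3
That's a consistent up a 2nd shift per cell, and no other grouping gives one.

5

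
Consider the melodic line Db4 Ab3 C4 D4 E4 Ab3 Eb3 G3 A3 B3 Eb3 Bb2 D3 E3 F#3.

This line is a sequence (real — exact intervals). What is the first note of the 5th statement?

Taking 5-note groups, the heads are Db4, Ab3, Eb3: the pattern moves down a 4th.
Extending the heads down a 4th: Bb2 → F2.

F2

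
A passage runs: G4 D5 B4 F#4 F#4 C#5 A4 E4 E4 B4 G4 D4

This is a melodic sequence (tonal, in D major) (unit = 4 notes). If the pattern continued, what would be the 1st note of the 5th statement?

The unit is 4 notes. Position-1 pitches of the 3 shown cells: G4, F#4, E4.
Each moves down a 2nd. Continuing: D4 → C#4.

C#4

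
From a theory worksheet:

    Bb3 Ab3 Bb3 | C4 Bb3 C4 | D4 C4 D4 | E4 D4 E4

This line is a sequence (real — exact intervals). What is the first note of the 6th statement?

G#4

With a 3-note motive the entries are Bb3, C4, D4, E4, each up a 2nd from the previous.
Extending the heads up a 2nd: F#4 → G#4.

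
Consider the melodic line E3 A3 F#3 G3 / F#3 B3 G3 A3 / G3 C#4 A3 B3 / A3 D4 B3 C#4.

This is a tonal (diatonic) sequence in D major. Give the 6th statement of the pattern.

C#4 F#4 D4 E4

With a 4-note motive the entries are E3, F#3, G3, A3, each up a 2nd from the previous.
Carrying on: B3 → C#4.
From C#4 the diatonic shape gives C#4 F#4 D4 E4.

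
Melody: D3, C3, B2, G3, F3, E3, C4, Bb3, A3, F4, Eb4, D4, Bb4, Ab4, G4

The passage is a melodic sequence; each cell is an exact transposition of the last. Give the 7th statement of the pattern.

Ab5 Gb5 F5

Unit = 3 notes; the statements start on D3, G3, C4, F4, Bb4, moving up a 4th each time.
Continuing the starts: Eb5 → Ab5.
From Ab5 the exact shape gives Ab5 Gb5 F5.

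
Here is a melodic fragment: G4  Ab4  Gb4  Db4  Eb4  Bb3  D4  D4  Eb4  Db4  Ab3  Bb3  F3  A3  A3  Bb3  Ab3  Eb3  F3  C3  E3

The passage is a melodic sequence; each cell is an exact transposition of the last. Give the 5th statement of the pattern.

B2 C3 Bb2 F2 G2 D2 F#2

Taking 7-note groups, the heads are G4, D4, A3: the pattern moves down a 4th.
Carrying on: E3 → B2.
Statement 5 starts on B2 and keeps the same exact contour: B2 C3 Bb2 F2 G2 D2 F#2.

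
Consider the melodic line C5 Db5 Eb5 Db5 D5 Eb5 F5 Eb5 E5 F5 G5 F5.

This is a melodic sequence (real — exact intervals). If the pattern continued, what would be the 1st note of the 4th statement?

With 4-note cells, note 1 of each statement runs C5, D5, E5.
Each moves up a 2nd; the next is F#5.

F#5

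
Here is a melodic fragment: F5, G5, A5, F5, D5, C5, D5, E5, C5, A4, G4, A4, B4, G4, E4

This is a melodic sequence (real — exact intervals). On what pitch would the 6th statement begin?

E3

The 5-note cells begin on F5, C5, G4 — each down a 4th from the last.
Continuing: D4 → A3 → E3. Statement 6 starts on E3.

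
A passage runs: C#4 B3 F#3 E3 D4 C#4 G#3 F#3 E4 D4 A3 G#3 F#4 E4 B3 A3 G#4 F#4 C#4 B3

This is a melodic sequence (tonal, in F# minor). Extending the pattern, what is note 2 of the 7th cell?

The unit is 4 notes. Position-2 pitches of the 5 shown cells: B3, C#4, D4, E4, F#4.
Each moves up a 2nd. Continuing: G#4 → A4.

A4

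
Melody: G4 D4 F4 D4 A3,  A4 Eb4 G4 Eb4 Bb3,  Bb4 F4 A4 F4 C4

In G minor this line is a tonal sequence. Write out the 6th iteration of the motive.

Taking 5-note groups, the heads are G4, A4, Bb4: the pattern moves up a 2nd.
Extending up a 2nd: C5 → D5 → Eb5.
From Eb5 the diatonic shape gives Eb5 Bb4 D5 Bb4 F4.

Eb5 Bb4 D5 Bb4 F4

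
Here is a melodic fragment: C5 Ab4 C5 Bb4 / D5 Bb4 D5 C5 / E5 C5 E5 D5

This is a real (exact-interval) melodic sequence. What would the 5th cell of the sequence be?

With a 4-note motive the entries are C5, D5, E5, each up a 2nd from the previous.
Extending up a 2nd: F#5 → G#5.
So cell 5 is G#5 E5 G#5 F#5.

G#5 E5 G#5 F#5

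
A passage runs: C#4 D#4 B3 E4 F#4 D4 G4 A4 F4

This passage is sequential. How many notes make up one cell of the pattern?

9 notes total. Splitting into 3 groups of 3:
C#4 D#4 B3 | E4 F#4 D4 | G4 A4 F4
Every group is a transposition up a 3rd of the one before; no shorter unit works.

3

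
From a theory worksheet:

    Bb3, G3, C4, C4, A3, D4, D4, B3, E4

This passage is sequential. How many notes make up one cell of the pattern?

Try groups of 3 (3 cells in 9 notes):
Bb3 G3 C4 | C4 A3 D4 | D4 B3 E4
That's a consistent up a 2nd shift per cell, and no other grouping gives one.

3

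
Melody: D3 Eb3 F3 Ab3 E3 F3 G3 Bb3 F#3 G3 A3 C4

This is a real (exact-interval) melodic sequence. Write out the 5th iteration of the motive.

A#3 B3 C#4 E4

The 4-note cells begin on D3, E3, F#3 — each up a 2nd from the last.
Continuing the starts: G#3 → A#3.
So cell 5 is A#3 B3 C#4 E4.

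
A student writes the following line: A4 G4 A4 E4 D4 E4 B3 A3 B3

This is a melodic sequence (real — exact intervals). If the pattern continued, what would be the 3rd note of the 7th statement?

D#2

With 3-note cells, note 3 of each statement runs A4, E4, B3.
Carrying that down a 4th forward: F#3 → C#3 → G#2 → D#2.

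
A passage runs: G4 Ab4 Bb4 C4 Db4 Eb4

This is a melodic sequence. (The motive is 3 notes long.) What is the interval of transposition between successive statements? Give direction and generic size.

down a 5th

Unit = 3 notes; the statements start on G4, C4, moving down a 5th each time.
G4 to C4 is down a 5th.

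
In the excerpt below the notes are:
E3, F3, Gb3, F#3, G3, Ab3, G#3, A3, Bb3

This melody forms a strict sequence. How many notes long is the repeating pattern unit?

3

There are 9 notes; a 3-note unit gives 3 cells:
E3 F3 Gb3 | F#3 G3 Ab3 | G#3 A3 Bb3
Each cell is the previous one up a 2nd — so the unit is 3 notes.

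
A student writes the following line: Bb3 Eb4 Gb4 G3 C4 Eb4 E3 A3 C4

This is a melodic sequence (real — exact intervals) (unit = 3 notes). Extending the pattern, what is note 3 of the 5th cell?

With 3-note cells, note 3 of each statement runs Gb4, Eb4, C4.
Carrying that down a 3rd forward: A3 → F#3.

F#3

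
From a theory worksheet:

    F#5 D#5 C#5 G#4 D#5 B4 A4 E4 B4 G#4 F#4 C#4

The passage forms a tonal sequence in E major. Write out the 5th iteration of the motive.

E4 C#4 B3 F#3

Unit = 4 notes; the statements start on F#5, D#5, B4, moving down a 3rd each time.
Continuing the starts: G#4 → E4.
Statement 5 starts on E4 and keeps the same diatonic contour: E4 C#4 B3 F#3.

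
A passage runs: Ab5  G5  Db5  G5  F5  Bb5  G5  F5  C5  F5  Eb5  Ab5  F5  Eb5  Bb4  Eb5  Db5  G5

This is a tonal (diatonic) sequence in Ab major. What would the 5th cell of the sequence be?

Taking 6-note groups, the heads are Ab5, G5, F5: the pattern moves down a 2nd.
Extending down a 2nd: Eb5 → Db5.
So cell 5 is Db5 C5 G4 C5 Bb4 Eb5.

Db5 C5 G4 C5 Bb4 Eb5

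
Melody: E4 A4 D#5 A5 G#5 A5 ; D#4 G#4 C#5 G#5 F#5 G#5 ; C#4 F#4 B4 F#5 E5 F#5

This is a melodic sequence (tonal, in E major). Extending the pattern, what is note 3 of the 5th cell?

G#4

With 6-note cells, note 3 of each statement runs D#5, C#5, B4.
Carrying that down a 2nd forward: A4 → G#4.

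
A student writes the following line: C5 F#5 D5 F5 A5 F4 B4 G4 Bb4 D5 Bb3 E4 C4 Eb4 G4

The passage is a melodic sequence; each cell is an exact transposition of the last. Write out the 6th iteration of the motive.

With a 5-note motive the entries are C5, F4, Bb3, each down a 5th from the previous.
Extending down a 5th: Eb3 → Ab2 → Db2.
Statement 6 starts on Db2 and keeps the same exact contour: Db2 G2 Eb2 Gb2 Bb2.

Db2 G2 Eb2 Gb2 Bb2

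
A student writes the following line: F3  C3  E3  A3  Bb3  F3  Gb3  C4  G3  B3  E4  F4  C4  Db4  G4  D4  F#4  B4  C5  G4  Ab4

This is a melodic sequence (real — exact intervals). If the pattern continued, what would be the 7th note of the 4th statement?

Grouping in 7s, the 7th note of each cell is Gb3, Db4, Ab4.
One more up a 5th gives Eb5.

Eb5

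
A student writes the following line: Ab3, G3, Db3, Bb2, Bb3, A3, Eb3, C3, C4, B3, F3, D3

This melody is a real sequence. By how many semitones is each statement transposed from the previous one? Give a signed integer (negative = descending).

The 4-note cells begin on Ab3, Bb3, C4 — each up a 2nd from the last.
Ab3 to Bb3 spans +2 semitones.

2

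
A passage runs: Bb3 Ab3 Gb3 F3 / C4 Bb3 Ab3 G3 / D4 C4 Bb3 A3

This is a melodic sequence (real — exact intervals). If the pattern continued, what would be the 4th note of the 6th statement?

With 4-note cells, note 4 of each statement runs F3, G3, A3.
Each moves up a 2nd. Continuing: B3 → C#4 → D#4.

D#4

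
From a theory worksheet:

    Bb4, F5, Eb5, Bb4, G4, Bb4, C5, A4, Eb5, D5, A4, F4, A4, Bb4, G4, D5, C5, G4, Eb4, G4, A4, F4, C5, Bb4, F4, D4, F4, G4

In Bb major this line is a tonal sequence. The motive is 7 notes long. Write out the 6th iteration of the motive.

With a 7-note motive the entries are Bb4, A4, G4, F4, each down a 2nd from the previous.
Extending down a 2nd: Eb4 → D4.
From D4 the diatonic shape gives D4 A4 G4 D4 Bb3 D4 Eb4.

D4 A4 G4 D4 Bb3 D4 Eb4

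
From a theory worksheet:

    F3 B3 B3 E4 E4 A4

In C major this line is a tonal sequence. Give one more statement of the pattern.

With a 2-note motive the entries are F3, B3, E4, each up a 4th from the previous.
From A4 the diatonic shape gives A4 D5.

A4 D5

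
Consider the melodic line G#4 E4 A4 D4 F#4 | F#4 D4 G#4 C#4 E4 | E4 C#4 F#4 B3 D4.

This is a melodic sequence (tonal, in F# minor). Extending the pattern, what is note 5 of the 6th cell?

The unit is 5 notes. Position-5 pitches of the 3 shown cells: F#4, E4, D4.
Each moves down a 2nd. Continuing: C#4 → B3 → A3.

A3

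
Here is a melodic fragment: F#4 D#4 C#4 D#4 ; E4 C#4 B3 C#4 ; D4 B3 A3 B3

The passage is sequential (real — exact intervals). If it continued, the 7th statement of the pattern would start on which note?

Unit = 4 notes; the statements start on F#4, E4, D4, moving down a 2nd each time.
Continuing: C4 → Bb3 → Ab3 → Gb3. Statement 7 starts on Gb3.

Gb3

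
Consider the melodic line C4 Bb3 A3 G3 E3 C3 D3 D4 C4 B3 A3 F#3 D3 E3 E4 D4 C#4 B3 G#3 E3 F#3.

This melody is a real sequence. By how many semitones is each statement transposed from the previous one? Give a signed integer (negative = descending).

With a 7-note motive the entries are C4, D4, E4, each up a 2nd from the previous.
Counting half-steps from C4 to D4: 2.

2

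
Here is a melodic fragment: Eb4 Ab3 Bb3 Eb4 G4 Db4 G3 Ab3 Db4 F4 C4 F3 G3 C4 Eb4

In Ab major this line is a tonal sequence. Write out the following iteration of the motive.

With a 5-note motive the entries are Eb4, Db4, C4, each down a 2nd from the previous.
From Bb3 the diatonic shape gives Bb3 Eb3 F3 Bb3 Db4.

Bb3 Eb3 F3 Bb3 Db4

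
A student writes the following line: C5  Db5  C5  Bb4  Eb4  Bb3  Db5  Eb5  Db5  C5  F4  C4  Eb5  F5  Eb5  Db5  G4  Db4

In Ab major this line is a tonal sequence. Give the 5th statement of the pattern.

G5 Ab5 G5 F5 Bb4 F4

Unit = 6 notes; the statements start on C5, Db5, Eb5, moving up a 2nd each time.
Continuing the starts: F5 → G5.
From G5 the diatonic shape gives G5 Ab5 G5 F5 Bb4 F4.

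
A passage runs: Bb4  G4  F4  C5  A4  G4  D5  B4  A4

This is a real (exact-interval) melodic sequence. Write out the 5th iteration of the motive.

F#5 D#5 C#5

Taking 3-note groups, the heads are Bb4, C5, D5: the pattern moves up a 2nd.
Continuing the starts: E5 → F#5.
So cell 5 is F#5 D#5 C#5.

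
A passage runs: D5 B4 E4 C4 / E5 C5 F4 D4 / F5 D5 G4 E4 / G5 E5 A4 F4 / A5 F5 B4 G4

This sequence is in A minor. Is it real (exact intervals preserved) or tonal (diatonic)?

Every note is diatonic to A minor.
Cell 1 has -3 semitones from note 1 to 2, but cell 2 has -4 — the interval quality changes while the contour stays the same, which is the hallmark of a tonal sequence.

tonal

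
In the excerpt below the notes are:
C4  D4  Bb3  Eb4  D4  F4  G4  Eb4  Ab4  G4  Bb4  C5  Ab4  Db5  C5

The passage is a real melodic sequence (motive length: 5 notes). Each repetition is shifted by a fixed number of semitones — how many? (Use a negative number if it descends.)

The 5-note cells begin on C4, F4, Bb4 — each up a 4th from the last.
C4 to F4 spans +5 semitones.

5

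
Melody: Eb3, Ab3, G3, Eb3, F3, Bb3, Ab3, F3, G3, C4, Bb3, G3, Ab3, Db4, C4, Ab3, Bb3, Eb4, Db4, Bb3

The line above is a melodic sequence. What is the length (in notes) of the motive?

Try groups of 4 (5 cells in 20 notes):
Eb3 Ab3 G3 Eb3 | F3 Bb3 Ab3 F3 | G3 C4 Bb3 G3 | Ab3 Db4 C4 Ab3 | Bb3 Eb4 Db4 Bb3
Each cell is the previous one up a 2nd — so the unit is 4 notes.

4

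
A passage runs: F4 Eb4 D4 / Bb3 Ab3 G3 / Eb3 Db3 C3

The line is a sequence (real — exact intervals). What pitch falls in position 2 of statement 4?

Grouping in 3s, the 2nd note of each cell is Eb4, Ab3, Db3.
One more down a 5th gives Gb2.

Gb2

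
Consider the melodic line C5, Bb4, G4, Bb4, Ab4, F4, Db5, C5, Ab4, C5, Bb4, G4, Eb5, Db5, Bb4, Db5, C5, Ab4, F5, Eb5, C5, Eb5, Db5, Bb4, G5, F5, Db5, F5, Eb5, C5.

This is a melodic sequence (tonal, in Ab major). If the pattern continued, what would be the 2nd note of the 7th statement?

Ab5

The unit is 6 notes. Position-2 pitches of the 5 shown cells: Bb4, C5, Db5, Eb5, F5.
Extending up a 2nd: G5 → Ab5.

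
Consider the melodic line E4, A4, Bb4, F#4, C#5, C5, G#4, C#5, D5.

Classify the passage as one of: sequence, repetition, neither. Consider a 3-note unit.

neither

Note 2 of cell 2 is C#5; if this were a sequence it would be B4. No unit length gives a consistent transposition pattern.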